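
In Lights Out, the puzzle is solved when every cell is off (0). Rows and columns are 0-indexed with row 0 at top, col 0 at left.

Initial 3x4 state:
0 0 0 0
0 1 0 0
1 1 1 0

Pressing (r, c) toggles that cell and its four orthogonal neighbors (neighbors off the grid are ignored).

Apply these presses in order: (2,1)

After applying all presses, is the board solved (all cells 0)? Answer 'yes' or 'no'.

Answer: yes

Derivation:
After press 1 at (2,1):
0 0 0 0
0 0 0 0
0 0 0 0

Lights still on: 0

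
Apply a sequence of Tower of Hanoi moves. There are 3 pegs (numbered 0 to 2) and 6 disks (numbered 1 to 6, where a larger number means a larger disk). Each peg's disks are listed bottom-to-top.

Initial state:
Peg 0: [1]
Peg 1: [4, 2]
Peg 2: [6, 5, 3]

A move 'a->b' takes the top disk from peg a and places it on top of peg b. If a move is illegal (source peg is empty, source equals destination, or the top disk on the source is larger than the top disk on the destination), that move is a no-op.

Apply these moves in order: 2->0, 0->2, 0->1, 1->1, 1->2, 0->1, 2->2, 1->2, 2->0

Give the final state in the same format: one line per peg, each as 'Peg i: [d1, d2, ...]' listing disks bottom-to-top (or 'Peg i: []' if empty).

Answer: Peg 0: [1]
Peg 1: [4, 2]
Peg 2: [6, 5, 3]

Derivation:
After move 1 (2->0):
Peg 0: [1]
Peg 1: [4, 2]
Peg 2: [6, 5, 3]

After move 2 (0->2):
Peg 0: []
Peg 1: [4, 2]
Peg 2: [6, 5, 3, 1]

After move 3 (0->1):
Peg 0: []
Peg 1: [4, 2]
Peg 2: [6, 5, 3, 1]

After move 4 (1->1):
Peg 0: []
Peg 1: [4, 2]
Peg 2: [6, 5, 3, 1]

After move 5 (1->2):
Peg 0: []
Peg 1: [4, 2]
Peg 2: [6, 5, 3, 1]

After move 6 (0->1):
Peg 0: []
Peg 1: [4, 2]
Peg 2: [6, 5, 3, 1]

After move 7 (2->2):
Peg 0: []
Peg 1: [4, 2]
Peg 2: [6, 5, 3, 1]

After move 8 (1->2):
Peg 0: []
Peg 1: [4, 2]
Peg 2: [6, 5, 3, 1]

After move 9 (2->0):
Peg 0: [1]
Peg 1: [4, 2]
Peg 2: [6, 5, 3]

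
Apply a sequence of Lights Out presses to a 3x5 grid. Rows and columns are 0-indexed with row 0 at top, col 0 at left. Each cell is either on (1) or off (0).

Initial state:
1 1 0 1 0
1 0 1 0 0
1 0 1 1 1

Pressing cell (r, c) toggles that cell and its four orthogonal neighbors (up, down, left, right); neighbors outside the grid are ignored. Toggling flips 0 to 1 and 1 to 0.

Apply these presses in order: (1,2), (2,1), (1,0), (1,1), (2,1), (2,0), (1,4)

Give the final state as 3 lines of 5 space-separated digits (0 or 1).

After press 1 at (1,2):
1 1 1 1 0
1 1 0 1 0
1 0 0 1 1

After press 2 at (2,1):
1 1 1 1 0
1 0 0 1 0
0 1 1 1 1

After press 3 at (1,0):
0 1 1 1 0
0 1 0 1 0
1 1 1 1 1

After press 4 at (1,1):
0 0 1 1 0
1 0 1 1 0
1 0 1 1 1

After press 5 at (2,1):
0 0 1 1 0
1 1 1 1 0
0 1 0 1 1

After press 6 at (2,0):
0 0 1 1 0
0 1 1 1 0
1 0 0 1 1

After press 7 at (1,4):
0 0 1 1 1
0 1 1 0 1
1 0 0 1 0

Answer: 0 0 1 1 1
0 1 1 0 1
1 0 0 1 0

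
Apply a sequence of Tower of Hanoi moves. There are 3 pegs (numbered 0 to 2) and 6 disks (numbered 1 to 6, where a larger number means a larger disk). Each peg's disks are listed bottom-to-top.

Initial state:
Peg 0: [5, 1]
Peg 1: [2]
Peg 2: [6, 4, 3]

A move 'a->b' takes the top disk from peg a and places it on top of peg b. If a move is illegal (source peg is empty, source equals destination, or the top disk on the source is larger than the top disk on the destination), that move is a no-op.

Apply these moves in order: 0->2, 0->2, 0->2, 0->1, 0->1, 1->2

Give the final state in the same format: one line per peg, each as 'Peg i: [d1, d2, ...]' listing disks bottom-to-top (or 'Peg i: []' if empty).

Answer: Peg 0: [5]
Peg 1: [2]
Peg 2: [6, 4, 3, 1]

Derivation:
After move 1 (0->2):
Peg 0: [5]
Peg 1: [2]
Peg 2: [6, 4, 3, 1]

After move 2 (0->2):
Peg 0: [5]
Peg 1: [2]
Peg 2: [6, 4, 3, 1]

After move 3 (0->2):
Peg 0: [5]
Peg 1: [2]
Peg 2: [6, 4, 3, 1]

After move 4 (0->1):
Peg 0: [5]
Peg 1: [2]
Peg 2: [6, 4, 3, 1]

After move 5 (0->1):
Peg 0: [5]
Peg 1: [2]
Peg 2: [6, 4, 3, 1]

After move 6 (1->2):
Peg 0: [5]
Peg 1: [2]
Peg 2: [6, 4, 3, 1]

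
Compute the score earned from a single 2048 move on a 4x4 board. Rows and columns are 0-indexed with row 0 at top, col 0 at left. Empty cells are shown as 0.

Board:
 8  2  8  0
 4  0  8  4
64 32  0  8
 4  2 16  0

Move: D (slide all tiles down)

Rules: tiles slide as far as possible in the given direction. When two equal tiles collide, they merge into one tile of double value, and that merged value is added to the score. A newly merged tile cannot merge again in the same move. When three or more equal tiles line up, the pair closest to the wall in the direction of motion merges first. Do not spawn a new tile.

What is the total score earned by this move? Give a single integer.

Answer: 16

Derivation:
Slide down:
col 0: [8, 4, 64, 4] -> [8, 4, 64, 4]  score +0 (running 0)
col 1: [2, 0, 32, 2] -> [0, 2, 32, 2]  score +0 (running 0)
col 2: [8, 8, 0, 16] -> [0, 0, 16, 16]  score +16 (running 16)
col 3: [0, 4, 8, 0] -> [0, 0, 4, 8]  score +0 (running 16)
Board after move:
 8  0  0  0
 4  2  0  0
64 32 16  4
 4  2 16  8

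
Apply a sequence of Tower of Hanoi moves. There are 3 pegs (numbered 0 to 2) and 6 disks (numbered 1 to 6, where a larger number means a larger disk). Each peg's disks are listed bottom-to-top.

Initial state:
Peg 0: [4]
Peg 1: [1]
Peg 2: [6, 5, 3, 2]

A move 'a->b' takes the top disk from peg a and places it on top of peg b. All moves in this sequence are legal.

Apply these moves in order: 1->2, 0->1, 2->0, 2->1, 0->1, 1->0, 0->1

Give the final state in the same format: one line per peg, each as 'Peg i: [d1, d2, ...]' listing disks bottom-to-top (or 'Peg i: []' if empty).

Answer: Peg 0: []
Peg 1: [4, 2, 1]
Peg 2: [6, 5, 3]

Derivation:
After move 1 (1->2):
Peg 0: [4]
Peg 1: []
Peg 2: [6, 5, 3, 2, 1]

After move 2 (0->1):
Peg 0: []
Peg 1: [4]
Peg 2: [6, 5, 3, 2, 1]

After move 3 (2->0):
Peg 0: [1]
Peg 1: [4]
Peg 2: [6, 5, 3, 2]

After move 4 (2->1):
Peg 0: [1]
Peg 1: [4, 2]
Peg 2: [6, 5, 3]

After move 5 (0->1):
Peg 0: []
Peg 1: [4, 2, 1]
Peg 2: [6, 5, 3]

After move 6 (1->0):
Peg 0: [1]
Peg 1: [4, 2]
Peg 2: [6, 5, 3]

After move 7 (0->1):
Peg 0: []
Peg 1: [4, 2, 1]
Peg 2: [6, 5, 3]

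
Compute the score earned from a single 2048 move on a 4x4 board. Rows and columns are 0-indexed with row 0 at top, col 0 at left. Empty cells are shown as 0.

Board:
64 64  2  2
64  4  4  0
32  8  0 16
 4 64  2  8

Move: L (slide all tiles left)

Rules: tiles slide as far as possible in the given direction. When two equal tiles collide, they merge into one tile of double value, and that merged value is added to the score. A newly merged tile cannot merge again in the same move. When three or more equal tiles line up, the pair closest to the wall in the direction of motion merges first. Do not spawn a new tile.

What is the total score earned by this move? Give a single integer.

Slide left:
row 0: [64, 64, 2, 2] -> [128, 4, 0, 0]  score +132 (running 132)
row 1: [64, 4, 4, 0] -> [64, 8, 0, 0]  score +8 (running 140)
row 2: [32, 8, 0, 16] -> [32, 8, 16, 0]  score +0 (running 140)
row 3: [4, 64, 2, 8] -> [4, 64, 2, 8]  score +0 (running 140)
Board after move:
128   4   0   0
 64   8   0   0
 32   8  16   0
  4  64   2   8

Answer: 140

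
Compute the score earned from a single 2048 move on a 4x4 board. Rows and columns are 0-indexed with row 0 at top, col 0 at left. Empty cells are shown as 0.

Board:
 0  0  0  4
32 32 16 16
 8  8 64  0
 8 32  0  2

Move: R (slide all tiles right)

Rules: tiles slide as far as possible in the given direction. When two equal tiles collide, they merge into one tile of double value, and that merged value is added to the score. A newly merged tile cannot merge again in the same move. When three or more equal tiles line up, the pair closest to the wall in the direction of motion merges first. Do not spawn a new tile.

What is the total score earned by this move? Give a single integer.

Answer: 112

Derivation:
Slide right:
row 0: [0, 0, 0, 4] -> [0, 0, 0, 4]  score +0 (running 0)
row 1: [32, 32, 16, 16] -> [0, 0, 64, 32]  score +96 (running 96)
row 2: [8, 8, 64, 0] -> [0, 0, 16, 64]  score +16 (running 112)
row 3: [8, 32, 0, 2] -> [0, 8, 32, 2]  score +0 (running 112)
Board after move:
 0  0  0  4
 0  0 64 32
 0  0 16 64
 0  8 32  2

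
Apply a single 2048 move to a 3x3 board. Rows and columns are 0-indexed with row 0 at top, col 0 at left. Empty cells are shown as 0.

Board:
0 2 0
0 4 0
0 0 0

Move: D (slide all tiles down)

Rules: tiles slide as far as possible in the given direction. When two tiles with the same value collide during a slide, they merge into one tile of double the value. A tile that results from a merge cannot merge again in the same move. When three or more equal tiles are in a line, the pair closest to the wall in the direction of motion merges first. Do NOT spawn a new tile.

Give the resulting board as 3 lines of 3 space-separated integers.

Answer: 0 0 0
0 2 0
0 4 0

Derivation:
Slide down:
col 0: [0, 0, 0] -> [0, 0, 0]
col 1: [2, 4, 0] -> [0, 2, 4]
col 2: [0, 0, 0] -> [0, 0, 0]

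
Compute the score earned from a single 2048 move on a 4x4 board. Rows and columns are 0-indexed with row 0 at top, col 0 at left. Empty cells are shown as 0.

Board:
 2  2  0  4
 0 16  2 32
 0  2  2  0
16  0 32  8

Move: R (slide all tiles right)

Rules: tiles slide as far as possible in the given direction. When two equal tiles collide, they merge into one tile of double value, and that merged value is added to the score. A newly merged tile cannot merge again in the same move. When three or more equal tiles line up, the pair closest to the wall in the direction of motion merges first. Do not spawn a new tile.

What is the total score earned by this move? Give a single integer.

Answer: 8

Derivation:
Slide right:
row 0: [2, 2, 0, 4] -> [0, 0, 4, 4]  score +4 (running 4)
row 1: [0, 16, 2, 32] -> [0, 16, 2, 32]  score +0 (running 4)
row 2: [0, 2, 2, 0] -> [0, 0, 0, 4]  score +4 (running 8)
row 3: [16, 0, 32, 8] -> [0, 16, 32, 8]  score +0 (running 8)
Board after move:
 0  0  4  4
 0 16  2 32
 0  0  0  4
 0 16 32  8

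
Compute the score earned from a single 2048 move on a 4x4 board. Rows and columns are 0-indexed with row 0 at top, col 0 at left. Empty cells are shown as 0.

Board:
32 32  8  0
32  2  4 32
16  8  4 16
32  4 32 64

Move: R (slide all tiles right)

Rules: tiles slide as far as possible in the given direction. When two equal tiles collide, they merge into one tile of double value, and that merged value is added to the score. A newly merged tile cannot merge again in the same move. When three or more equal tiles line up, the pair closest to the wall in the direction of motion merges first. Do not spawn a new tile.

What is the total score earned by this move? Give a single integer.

Slide right:
row 0: [32, 32, 8, 0] -> [0, 0, 64, 8]  score +64 (running 64)
row 1: [32, 2, 4, 32] -> [32, 2, 4, 32]  score +0 (running 64)
row 2: [16, 8, 4, 16] -> [16, 8, 4, 16]  score +0 (running 64)
row 3: [32, 4, 32, 64] -> [32, 4, 32, 64]  score +0 (running 64)
Board after move:
 0  0 64  8
32  2  4 32
16  8  4 16
32  4 32 64

Answer: 64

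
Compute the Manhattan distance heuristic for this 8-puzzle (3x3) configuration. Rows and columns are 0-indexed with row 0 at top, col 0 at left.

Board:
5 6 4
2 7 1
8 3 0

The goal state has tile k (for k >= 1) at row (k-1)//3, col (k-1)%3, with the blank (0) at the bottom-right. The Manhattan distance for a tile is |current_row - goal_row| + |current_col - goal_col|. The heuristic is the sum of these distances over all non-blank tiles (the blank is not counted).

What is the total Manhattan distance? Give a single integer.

Answer: 18

Derivation:
Tile 5: (0,0)->(1,1) = 2
Tile 6: (0,1)->(1,2) = 2
Tile 4: (0,2)->(1,0) = 3
Tile 2: (1,0)->(0,1) = 2
Tile 7: (1,1)->(2,0) = 2
Tile 1: (1,2)->(0,0) = 3
Tile 8: (2,0)->(2,1) = 1
Tile 3: (2,1)->(0,2) = 3
Sum: 2 + 2 + 3 + 2 + 2 + 3 + 1 + 3 = 18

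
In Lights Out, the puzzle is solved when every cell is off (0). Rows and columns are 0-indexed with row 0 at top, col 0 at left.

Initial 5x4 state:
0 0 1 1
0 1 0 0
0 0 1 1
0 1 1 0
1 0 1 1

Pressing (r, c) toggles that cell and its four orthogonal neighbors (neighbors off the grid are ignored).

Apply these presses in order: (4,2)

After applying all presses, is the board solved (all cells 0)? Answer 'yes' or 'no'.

Answer: no

Derivation:
After press 1 at (4,2):
0 0 1 1
0 1 0 0
0 0 1 1
0 1 0 0
1 1 0 0

Lights still on: 8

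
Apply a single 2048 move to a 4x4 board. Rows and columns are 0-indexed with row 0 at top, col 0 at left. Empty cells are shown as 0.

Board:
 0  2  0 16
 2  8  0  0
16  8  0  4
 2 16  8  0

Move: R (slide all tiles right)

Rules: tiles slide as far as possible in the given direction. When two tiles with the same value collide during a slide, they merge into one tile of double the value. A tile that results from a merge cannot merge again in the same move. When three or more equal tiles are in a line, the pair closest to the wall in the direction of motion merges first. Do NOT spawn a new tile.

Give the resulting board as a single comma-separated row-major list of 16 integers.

Answer: 0, 0, 2, 16, 0, 0, 2, 8, 0, 16, 8, 4, 0, 2, 16, 8

Derivation:
Slide right:
row 0: [0, 2, 0, 16] -> [0, 0, 2, 16]
row 1: [2, 8, 0, 0] -> [0, 0, 2, 8]
row 2: [16, 8, 0, 4] -> [0, 16, 8, 4]
row 3: [2, 16, 8, 0] -> [0, 2, 16, 8]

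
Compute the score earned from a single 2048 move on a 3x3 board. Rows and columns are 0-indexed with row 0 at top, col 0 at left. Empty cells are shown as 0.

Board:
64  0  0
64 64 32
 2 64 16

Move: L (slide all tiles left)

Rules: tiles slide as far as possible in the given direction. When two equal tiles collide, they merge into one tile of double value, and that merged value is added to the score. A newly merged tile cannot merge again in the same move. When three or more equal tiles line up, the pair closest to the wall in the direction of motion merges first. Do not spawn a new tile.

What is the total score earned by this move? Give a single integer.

Answer: 128

Derivation:
Slide left:
row 0: [64, 0, 0] -> [64, 0, 0]  score +0 (running 0)
row 1: [64, 64, 32] -> [128, 32, 0]  score +128 (running 128)
row 2: [2, 64, 16] -> [2, 64, 16]  score +0 (running 128)
Board after move:
 64   0   0
128  32   0
  2  64  16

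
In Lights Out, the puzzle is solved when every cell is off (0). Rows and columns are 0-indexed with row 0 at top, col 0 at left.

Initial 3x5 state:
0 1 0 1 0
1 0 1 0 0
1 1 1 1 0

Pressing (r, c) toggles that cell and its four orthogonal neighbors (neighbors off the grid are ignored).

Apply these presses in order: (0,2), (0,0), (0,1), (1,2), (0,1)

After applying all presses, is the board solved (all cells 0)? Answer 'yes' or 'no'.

After press 1 at (0,2):
0 0 1 0 0
1 0 0 0 0
1 1 1 1 0

After press 2 at (0,0):
1 1 1 0 0
0 0 0 0 0
1 1 1 1 0

After press 3 at (0,1):
0 0 0 0 0
0 1 0 0 0
1 1 1 1 0

After press 4 at (1,2):
0 0 1 0 0
0 0 1 1 0
1 1 0 1 0

After press 5 at (0,1):
1 1 0 0 0
0 1 1 1 0
1 1 0 1 0

Lights still on: 8

Answer: no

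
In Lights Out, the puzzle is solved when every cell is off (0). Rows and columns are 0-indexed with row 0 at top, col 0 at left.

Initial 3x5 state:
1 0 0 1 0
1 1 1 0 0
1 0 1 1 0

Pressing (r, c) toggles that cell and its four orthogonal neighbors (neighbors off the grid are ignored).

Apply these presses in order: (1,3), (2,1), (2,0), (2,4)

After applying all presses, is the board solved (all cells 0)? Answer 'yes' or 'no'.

Answer: no

Derivation:
After press 1 at (1,3):
1 0 0 0 0
1 1 0 1 1
1 0 1 0 0

After press 2 at (2,1):
1 0 0 0 0
1 0 0 1 1
0 1 0 0 0

After press 3 at (2,0):
1 0 0 0 0
0 0 0 1 1
1 0 0 0 0

After press 4 at (2,4):
1 0 0 0 0
0 0 0 1 0
1 0 0 1 1

Lights still on: 5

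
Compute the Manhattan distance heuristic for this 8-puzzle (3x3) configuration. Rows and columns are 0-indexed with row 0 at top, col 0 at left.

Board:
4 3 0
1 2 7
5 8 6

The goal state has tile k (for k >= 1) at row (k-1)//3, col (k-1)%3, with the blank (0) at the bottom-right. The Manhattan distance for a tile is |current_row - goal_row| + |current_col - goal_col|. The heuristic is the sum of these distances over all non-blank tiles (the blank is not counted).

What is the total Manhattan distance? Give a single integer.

Answer: 10

Derivation:
Tile 4: at (0,0), goal (1,0), distance |0-1|+|0-0| = 1
Tile 3: at (0,1), goal (0,2), distance |0-0|+|1-2| = 1
Tile 1: at (1,0), goal (0,0), distance |1-0|+|0-0| = 1
Tile 2: at (1,1), goal (0,1), distance |1-0|+|1-1| = 1
Tile 7: at (1,2), goal (2,0), distance |1-2|+|2-0| = 3
Tile 5: at (2,0), goal (1,1), distance |2-1|+|0-1| = 2
Tile 8: at (2,1), goal (2,1), distance |2-2|+|1-1| = 0
Tile 6: at (2,2), goal (1,2), distance |2-1|+|2-2| = 1
Sum: 1 + 1 + 1 + 1 + 3 + 2 + 0 + 1 = 10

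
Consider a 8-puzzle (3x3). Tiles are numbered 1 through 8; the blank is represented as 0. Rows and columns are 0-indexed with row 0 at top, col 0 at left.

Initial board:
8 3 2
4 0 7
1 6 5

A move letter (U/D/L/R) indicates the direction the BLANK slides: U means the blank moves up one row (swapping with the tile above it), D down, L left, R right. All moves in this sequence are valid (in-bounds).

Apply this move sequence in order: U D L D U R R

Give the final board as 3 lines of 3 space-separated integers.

Answer: 8 3 2
4 7 0
1 6 5

Derivation:
After move 1 (U):
8 0 2
4 3 7
1 6 5

After move 2 (D):
8 3 2
4 0 7
1 6 5

After move 3 (L):
8 3 2
0 4 7
1 6 5

After move 4 (D):
8 3 2
1 4 7
0 6 5

After move 5 (U):
8 3 2
0 4 7
1 6 5

After move 6 (R):
8 3 2
4 0 7
1 6 5

After move 7 (R):
8 3 2
4 7 0
1 6 5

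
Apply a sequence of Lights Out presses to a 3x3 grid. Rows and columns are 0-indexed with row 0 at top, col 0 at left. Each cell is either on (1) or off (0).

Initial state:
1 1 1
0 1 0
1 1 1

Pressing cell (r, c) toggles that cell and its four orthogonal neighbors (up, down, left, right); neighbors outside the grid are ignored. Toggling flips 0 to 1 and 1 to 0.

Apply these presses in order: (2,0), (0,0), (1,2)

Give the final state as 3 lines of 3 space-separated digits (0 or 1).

Answer: 0 0 0
0 0 1
0 0 0

Derivation:
After press 1 at (2,0):
1 1 1
1 1 0
0 0 1

After press 2 at (0,0):
0 0 1
0 1 0
0 0 1

After press 3 at (1,2):
0 0 0
0 0 1
0 0 0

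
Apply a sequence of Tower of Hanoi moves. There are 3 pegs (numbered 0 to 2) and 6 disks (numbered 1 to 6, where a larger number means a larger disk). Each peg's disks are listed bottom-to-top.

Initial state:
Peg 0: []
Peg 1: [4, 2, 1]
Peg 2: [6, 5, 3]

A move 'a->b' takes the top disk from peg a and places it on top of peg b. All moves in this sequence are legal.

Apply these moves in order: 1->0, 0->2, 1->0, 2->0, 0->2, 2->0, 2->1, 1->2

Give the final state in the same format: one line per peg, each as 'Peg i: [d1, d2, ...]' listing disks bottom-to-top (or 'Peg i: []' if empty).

Answer: Peg 0: [2, 1]
Peg 1: [4]
Peg 2: [6, 5, 3]

Derivation:
After move 1 (1->0):
Peg 0: [1]
Peg 1: [4, 2]
Peg 2: [6, 5, 3]

After move 2 (0->2):
Peg 0: []
Peg 1: [4, 2]
Peg 2: [6, 5, 3, 1]

After move 3 (1->0):
Peg 0: [2]
Peg 1: [4]
Peg 2: [6, 5, 3, 1]

After move 4 (2->0):
Peg 0: [2, 1]
Peg 1: [4]
Peg 2: [6, 5, 3]

After move 5 (0->2):
Peg 0: [2]
Peg 1: [4]
Peg 2: [6, 5, 3, 1]

After move 6 (2->0):
Peg 0: [2, 1]
Peg 1: [4]
Peg 2: [6, 5, 3]

After move 7 (2->1):
Peg 0: [2, 1]
Peg 1: [4, 3]
Peg 2: [6, 5]

After move 8 (1->2):
Peg 0: [2, 1]
Peg 1: [4]
Peg 2: [6, 5, 3]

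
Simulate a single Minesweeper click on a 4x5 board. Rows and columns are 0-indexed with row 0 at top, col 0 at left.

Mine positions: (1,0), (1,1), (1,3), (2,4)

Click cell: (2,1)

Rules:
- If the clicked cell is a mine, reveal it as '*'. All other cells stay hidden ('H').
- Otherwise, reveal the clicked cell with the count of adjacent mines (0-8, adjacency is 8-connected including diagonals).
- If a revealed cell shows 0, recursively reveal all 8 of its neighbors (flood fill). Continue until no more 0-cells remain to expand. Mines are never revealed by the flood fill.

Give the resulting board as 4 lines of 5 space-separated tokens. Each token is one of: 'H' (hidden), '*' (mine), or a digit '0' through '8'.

H H H H H
H H H H H
H 2 H H H
H H H H H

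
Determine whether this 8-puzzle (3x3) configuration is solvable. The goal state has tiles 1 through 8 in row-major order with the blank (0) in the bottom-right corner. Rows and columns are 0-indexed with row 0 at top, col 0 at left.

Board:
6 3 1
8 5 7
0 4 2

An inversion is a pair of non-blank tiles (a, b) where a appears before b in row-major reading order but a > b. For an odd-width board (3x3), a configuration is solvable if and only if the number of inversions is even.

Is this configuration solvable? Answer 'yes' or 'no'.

Answer: yes

Derivation:
Inversions (pairs i<j in row-major order where tile[i] > tile[j] > 0): 16
16 is even, so the puzzle is solvable.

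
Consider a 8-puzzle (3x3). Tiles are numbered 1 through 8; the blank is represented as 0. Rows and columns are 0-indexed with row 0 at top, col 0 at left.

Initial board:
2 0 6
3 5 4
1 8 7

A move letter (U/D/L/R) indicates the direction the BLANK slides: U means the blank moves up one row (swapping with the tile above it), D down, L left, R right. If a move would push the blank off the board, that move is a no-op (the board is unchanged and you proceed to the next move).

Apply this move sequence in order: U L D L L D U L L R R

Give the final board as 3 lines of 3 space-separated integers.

After move 1 (U):
2 0 6
3 5 4
1 8 7

After move 2 (L):
0 2 6
3 5 4
1 8 7

After move 3 (D):
3 2 6
0 5 4
1 8 7

After move 4 (L):
3 2 6
0 5 4
1 8 7

After move 5 (L):
3 2 6
0 5 4
1 8 7

After move 6 (D):
3 2 6
1 5 4
0 8 7

After move 7 (U):
3 2 6
0 5 4
1 8 7

After move 8 (L):
3 2 6
0 5 4
1 8 7

After move 9 (L):
3 2 6
0 5 4
1 8 7

After move 10 (R):
3 2 6
5 0 4
1 8 7

After move 11 (R):
3 2 6
5 4 0
1 8 7

Answer: 3 2 6
5 4 0
1 8 7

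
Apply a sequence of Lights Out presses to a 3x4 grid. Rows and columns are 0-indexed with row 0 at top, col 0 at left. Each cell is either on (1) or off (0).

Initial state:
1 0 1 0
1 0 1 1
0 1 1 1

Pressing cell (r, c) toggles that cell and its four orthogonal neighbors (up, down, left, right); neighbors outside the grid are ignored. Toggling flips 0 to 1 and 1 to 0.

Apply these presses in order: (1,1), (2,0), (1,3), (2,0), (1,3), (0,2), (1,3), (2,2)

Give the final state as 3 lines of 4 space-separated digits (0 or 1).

Answer: 1 0 0 0
0 1 1 0
0 1 0 1

Derivation:
After press 1 at (1,1):
1 1 1 0
0 1 0 1
0 0 1 1

After press 2 at (2,0):
1 1 1 0
1 1 0 1
1 1 1 1

After press 3 at (1,3):
1 1 1 1
1 1 1 0
1 1 1 0

After press 4 at (2,0):
1 1 1 1
0 1 1 0
0 0 1 0

After press 5 at (1,3):
1 1 1 0
0 1 0 1
0 0 1 1

After press 6 at (0,2):
1 0 0 1
0 1 1 1
0 0 1 1

After press 7 at (1,3):
1 0 0 0
0 1 0 0
0 0 1 0

After press 8 at (2,2):
1 0 0 0
0 1 1 0
0 1 0 1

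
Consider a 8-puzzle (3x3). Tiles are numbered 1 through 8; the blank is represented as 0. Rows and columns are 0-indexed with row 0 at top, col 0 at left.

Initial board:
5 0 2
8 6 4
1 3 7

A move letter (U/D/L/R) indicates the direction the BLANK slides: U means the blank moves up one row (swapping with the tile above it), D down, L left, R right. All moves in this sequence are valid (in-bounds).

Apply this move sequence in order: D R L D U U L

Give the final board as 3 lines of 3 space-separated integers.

Answer: 0 5 2
8 6 4
1 3 7

Derivation:
After move 1 (D):
5 6 2
8 0 4
1 3 7

After move 2 (R):
5 6 2
8 4 0
1 3 7

After move 3 (L):
5 6 2
8 0 4
1 3 7

After move 4 (D):
5 6 2
8 3 4
1 0 7

After move 5 (U):
5 6 2
8 0 4
1 3 7

After move 6 (U):
5 0 2
8 6 4
1 3 7

After move 7 (L):
0 5 2
8 6 4
1 3 7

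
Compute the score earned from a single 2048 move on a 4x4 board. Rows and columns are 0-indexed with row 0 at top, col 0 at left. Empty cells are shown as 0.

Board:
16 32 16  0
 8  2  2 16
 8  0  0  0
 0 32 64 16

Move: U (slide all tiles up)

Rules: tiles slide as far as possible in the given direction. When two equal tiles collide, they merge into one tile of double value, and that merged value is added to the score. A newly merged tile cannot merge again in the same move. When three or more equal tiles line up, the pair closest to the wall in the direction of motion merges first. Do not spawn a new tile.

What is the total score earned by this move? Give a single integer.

Slide up:
col 0: [16, 8, 8, 0] -> [16, 16, 0, 0]  score +16 (running 16)
col 1: [32, 2, 0, 32] -> [32, 2, 32, 0]  score +0 (running 16)
col 2: [16, 2, 0, 64] -> [16, 2, 64, 0]  score +0 (running 16)
col 3: [0, 16, 0, 16] -> [32, 0, 0, 0]  score +32 (running 48)
Board after move:
16 32 16 32
16  2  2  0
 0 32 64  0
 0  0  0  0

Answer: 48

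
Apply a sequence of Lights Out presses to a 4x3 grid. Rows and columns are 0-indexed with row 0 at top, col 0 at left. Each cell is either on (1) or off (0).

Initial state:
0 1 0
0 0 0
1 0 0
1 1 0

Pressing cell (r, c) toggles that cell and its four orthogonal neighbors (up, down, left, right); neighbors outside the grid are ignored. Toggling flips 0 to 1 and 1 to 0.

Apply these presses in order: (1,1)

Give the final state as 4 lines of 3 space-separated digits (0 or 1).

After press 1 at (1,1):
0 0 0
1 1 1
1 1 0
1 1 0

Answer: 0 0 0
1 1 1
1 1 0
1 1 0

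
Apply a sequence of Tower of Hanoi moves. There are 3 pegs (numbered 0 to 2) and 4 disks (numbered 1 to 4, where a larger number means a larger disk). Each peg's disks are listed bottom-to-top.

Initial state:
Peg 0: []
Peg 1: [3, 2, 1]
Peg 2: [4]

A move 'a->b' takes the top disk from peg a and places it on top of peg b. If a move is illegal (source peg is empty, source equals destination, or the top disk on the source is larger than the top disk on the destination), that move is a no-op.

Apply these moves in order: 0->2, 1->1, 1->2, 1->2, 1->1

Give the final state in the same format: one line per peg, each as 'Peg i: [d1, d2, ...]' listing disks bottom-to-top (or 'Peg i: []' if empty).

After move 1 (0->2):
Peg 0: []
Peg 1: [3, 2, 1]
Peg 2: [4]

After move 2 (1->1):
Peg 0: []
Peg 1: [3, 2, 1]
Peg 2: [4]

After move 3 (1->2):
Peg 0: []
Peg 1: [3, 2]
Peg 2: [4, 1]

After move 4 (1->2):
Peg 0: []
Peg 1: [3, 2]
Peg 2: [4, 1]

After move 5 (1->1):
Peg 0: []
Peg 1: [3, 2]
Peg 2: [4, 1]

Answer: Peg 0: []
Peg 1: [3, 2]
Peg 2: [4, 1]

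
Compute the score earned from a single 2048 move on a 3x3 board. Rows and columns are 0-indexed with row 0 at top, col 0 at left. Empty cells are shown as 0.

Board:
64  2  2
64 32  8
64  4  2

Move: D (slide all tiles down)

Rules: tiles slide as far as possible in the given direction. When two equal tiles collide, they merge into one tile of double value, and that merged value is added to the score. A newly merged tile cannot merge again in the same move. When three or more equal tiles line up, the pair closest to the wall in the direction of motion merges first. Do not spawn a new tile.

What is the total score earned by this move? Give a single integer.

Slide down:
col 0: [64, 64, 64] -> [0, 64, 128]  score +128 (running 128)
col 1: [2, 32, 4] -> [2, 32, 4]  score +0 (running 128)
col 2: [2, 8, 2] -> [2, 8, 2]  score +0 (running 128)
Board after move:
  0   2   2
 64  32   8
128   4   2

Answer: 128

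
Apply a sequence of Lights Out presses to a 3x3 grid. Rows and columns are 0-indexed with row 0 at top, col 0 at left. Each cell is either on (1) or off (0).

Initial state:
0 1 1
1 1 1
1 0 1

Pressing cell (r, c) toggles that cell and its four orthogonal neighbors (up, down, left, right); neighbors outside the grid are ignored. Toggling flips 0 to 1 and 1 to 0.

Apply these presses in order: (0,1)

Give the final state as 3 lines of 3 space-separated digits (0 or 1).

After press 1 at (0,1):
1 0 0
1 0 1
1 0 1

Answer: 1 0 0
1 0 1
1 0 1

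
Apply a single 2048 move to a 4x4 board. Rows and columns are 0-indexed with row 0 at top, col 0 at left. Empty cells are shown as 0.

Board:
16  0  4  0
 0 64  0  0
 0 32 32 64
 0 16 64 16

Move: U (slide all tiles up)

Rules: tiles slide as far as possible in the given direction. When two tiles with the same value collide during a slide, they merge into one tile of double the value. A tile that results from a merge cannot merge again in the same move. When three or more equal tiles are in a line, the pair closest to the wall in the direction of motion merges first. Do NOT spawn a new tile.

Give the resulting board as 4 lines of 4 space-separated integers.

Answer: 16 64  4 64
 0 32 32 16
 0 16 64  0
 0  0  0  0

Derivation:
Slide up:
col 0: [16, 0, 0, 0] -> [16, 0, 0, 0]
col 1: [0, 64, 32, 16] -> [64, 32, 16, 0]
col 2: [4, 0, 32, 64] -> [4, 32, 64, 0]
col 3: [0, 0, 64, 16] -> [64, 16, 0, 0]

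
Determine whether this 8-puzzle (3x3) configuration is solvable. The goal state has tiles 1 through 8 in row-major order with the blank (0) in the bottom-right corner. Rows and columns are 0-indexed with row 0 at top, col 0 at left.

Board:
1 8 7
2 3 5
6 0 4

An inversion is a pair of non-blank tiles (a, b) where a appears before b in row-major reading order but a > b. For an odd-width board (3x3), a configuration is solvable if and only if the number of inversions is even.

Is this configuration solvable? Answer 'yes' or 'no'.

Answer: no

Derivation:
Inversions (pairs i<j in row-major order where tile[i] > tile[j] > 0): 13
13 is odd, so the puzzle is not solvable.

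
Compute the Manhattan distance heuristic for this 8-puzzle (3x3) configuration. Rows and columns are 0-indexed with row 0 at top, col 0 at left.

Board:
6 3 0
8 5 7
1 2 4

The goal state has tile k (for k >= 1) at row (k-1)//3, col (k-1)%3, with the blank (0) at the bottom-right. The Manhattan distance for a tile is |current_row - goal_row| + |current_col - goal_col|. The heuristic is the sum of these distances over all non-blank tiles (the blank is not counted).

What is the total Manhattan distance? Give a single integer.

Answer: 16

Derivation:
Tile 6: at (0,0), goal (1,2), distance |0-1|+|0-2| = 3
Tile 3: at (0,1), goal (0,2), distance |0-0|+|1-2| = 1
Tile 8: at (1,0), goal (2,1), distance |1-2|+|0-1| = 2
Tile 5: at (1,1), goal (1,1), distance |1-1|+|1-1| = 0
Tile 7: at (1,2), goal (2,0), distance |1-2|+|2-0| = 3
Tile 1: at (2,0), goal (0,0), distance |2-0|+|0-0| = 2
Tile 2: at (2,1), goal (0,1), distance |2-0|+|1-1| = 2
Tile 4: at (2,2), goal (1,0), distance |2-1|+|2-0| = 3
Sum: 3 + 1 + 2 + 0 + 3 + 2 + 2 + 3 = 16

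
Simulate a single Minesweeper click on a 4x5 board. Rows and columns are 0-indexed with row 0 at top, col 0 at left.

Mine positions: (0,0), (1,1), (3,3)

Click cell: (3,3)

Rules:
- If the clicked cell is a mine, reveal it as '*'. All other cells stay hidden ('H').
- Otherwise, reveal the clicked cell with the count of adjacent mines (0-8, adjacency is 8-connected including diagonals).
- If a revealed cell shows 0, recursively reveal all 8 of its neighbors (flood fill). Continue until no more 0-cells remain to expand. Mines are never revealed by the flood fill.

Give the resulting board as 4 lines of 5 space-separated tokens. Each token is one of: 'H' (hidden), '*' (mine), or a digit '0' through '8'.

H H H H H
H H H H H
H H H H H
H H H * H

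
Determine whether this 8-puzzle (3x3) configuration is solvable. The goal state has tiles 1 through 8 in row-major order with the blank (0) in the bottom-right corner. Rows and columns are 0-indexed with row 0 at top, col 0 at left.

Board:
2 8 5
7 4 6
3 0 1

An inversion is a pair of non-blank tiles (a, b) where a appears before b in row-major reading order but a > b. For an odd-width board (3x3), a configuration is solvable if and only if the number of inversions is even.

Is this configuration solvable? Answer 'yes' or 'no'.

Inversions (pairs i<j in row-major order where tile[i] > tile[j] > 0): 19
19 is odd, so the puzzle is not solvable.

Answer: no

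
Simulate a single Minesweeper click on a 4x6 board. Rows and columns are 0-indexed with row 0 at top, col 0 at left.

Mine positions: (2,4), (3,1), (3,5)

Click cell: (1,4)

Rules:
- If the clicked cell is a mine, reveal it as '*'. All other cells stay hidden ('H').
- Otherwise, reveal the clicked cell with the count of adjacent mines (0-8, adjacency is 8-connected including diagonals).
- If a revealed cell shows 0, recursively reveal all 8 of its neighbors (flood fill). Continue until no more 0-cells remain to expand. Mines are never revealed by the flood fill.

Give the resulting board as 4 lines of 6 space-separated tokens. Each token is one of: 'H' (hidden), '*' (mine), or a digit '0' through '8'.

H H H H H H
H H H H 1 H
H H H H H H
H H H H H H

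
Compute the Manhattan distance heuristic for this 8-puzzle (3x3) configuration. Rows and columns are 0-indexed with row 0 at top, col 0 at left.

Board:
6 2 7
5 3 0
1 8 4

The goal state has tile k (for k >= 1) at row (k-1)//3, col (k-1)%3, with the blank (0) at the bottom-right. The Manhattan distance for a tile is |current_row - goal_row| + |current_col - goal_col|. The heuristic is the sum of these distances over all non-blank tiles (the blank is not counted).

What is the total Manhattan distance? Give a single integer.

Tile 6: at (0,0), goal (1,2), distance |0-1|+|0-2| = 3
Tile 2: at (0,1), goal (0,1), distance |0-0|+|1-1| = 0
Tile 7: at (0,2), goal (2,0), distance |0-2|+|2-0| = 4
Tile 5: at (1,0), goal (1,1), distance |1-1|+|0-1| = 1
Tile 3: at (1,1), goal (0,2), distance |1-0|+|1-2| = 2
Tile 1: at (2,0), goal (0,0), distance |2-0|+|0-0| = 2
Tile 8: at (2,1), goal (2,1), distance |2-2|+|1-1| = 0
Tile 4: at (2,2), goal (1,0), distance |2-1|+|2-0| = 3
Sum: 3 + 0 + 4 + 1 + 2 + 2 + 0 + 3 = 15

Answer: 15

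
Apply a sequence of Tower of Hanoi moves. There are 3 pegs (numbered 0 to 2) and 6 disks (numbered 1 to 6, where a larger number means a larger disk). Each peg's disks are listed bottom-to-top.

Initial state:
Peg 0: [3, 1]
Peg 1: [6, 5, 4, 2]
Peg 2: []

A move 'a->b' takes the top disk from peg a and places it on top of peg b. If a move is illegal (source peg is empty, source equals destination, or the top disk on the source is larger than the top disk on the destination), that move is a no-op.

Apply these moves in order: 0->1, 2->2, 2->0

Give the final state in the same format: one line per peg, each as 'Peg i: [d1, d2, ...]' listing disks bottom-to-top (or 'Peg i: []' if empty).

After move 1 (0->1):
Peg 0: [3]
Peg 1: [6, 5, 4, 2, 1]
Peg 2: []

After move 2 (2->2):
Peg 0: [3]
Peg 1: [6, 5, 4, 2, 1]
Peg 2: []

After move 3 (2->0):
Peg 0: [3]
Peg 1: [6, 5, 4, 2, 1]
Peg 2: []

Answer: Peg 0: [3]
Peg 1: [6, 5, 4, 2, 1]
Peg 2: []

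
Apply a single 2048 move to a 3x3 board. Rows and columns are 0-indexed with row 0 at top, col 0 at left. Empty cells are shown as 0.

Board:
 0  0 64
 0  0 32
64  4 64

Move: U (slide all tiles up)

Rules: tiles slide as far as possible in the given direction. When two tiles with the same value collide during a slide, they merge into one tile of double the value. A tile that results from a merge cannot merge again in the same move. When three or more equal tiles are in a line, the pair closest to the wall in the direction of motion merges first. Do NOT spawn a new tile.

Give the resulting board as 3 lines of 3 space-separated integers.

Answer: 64  4 64
 0  0 32
 0  0 64

Derivation:
Slide up:
col 0: [0, 0, 64] -> [64, 0, 0]
col 1: [0, 0, 4] -> [4, 0, 0]
col 2: [64, 32, 64] -> [64, 32, 64]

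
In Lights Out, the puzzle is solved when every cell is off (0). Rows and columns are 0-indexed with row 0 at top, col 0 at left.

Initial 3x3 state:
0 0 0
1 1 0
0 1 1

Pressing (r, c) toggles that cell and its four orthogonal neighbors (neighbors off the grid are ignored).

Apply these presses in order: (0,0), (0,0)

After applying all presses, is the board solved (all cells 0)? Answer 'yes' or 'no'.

Answer: no

Derivation:
After press 1 at (0,0):
1 1 0
0 1 0
0 1 1

After press 2 at (0,0):
0 0 0
1 1 0
0 1 1

Lights still on: 4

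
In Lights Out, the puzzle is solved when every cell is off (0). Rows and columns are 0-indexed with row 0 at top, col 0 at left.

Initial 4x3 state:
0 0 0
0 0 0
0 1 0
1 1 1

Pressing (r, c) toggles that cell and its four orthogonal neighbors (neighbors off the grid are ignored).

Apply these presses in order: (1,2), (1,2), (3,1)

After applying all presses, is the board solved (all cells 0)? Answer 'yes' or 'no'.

Answer: yes

Derivation:
After press 1 at (1,2):
0 0 1
0 1 1
0 1 1
1 1 1

After press 2 at (1,2):
0 0 0
0 0 0
0 1 0
1 1 1

After press 3 at (3,1):
0 0 0
0 0 0
0 0 0
0 0 0

Lights still on: 0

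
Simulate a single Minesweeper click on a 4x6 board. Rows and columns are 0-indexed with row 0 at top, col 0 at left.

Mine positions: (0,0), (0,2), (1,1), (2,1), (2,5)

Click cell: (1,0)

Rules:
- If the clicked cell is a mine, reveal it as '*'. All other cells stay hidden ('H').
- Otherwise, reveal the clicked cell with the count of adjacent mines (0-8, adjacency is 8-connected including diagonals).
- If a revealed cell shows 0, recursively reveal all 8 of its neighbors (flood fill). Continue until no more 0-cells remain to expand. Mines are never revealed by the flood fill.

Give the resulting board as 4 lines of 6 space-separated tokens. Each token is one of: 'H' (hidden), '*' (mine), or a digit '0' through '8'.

H H H H H H
3 H H H H H
H H H H H H
H H H H H H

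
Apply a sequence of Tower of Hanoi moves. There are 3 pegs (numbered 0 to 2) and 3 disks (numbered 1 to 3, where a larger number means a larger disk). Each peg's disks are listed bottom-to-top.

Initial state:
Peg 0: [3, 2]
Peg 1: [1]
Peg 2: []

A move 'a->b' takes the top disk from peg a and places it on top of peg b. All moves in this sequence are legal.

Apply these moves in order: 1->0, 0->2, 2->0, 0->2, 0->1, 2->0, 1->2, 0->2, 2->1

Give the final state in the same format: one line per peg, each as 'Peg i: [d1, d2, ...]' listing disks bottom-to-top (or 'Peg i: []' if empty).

After move 1 (1->0):
Peg 0: [3, 2, 1]
Peg 1: []
Peg 2: []

After move 2 (0->2):
Peg 0: [3, 2]
Peg 1: []
Peg 2: [1]

After move 3 (2->0):
Peg 0: [3, 2, 1]
Peg 1: []
Peg 2: []

After move 4 (0->2):
Peg 0: [3, 2]
Peg 1: []
Peg 2: [1]

After move 5 (0->1):
Peg 0: [3]
Peg 1: [2]
Peg 2: [1]

After move 6 (2->0):
Peg 0: [3, 1]
Peg 1: [2]
Peg 2: []

After move 7 (1->2):
Peg 0: [3, 1]
Peg 1: []
Peg 2: [2]

After move 8 (0->2):
Peg 0: [3]
Peg 1: []
Peg 2: [2, 1]

After move 9 (2->1):
Peg 0: [3]
Peg 1: [1]
Peg 2: [2]

Answer: Peg 0: [3]
Peg 1: [1]
Peg 2: [2]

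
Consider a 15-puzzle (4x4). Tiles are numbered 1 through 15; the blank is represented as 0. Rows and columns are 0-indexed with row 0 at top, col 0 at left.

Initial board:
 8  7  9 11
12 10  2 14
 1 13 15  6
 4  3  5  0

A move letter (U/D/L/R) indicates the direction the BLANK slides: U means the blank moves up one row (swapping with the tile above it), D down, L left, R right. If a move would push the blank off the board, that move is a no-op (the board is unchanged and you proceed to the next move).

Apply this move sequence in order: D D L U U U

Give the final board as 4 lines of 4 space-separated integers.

After move 1 (D):
 8  7  9 11
12 10  2 14
 1 13 15  6
 4  3  5  0

After move 2 (D):
 8  7  9 11
12 10  2 14
 1 13 15  6
 4  3  5  0

After move 3 (L):
 8  7  9 11
12 10  2 14
 1 13 15  6
 4  3  0  5

After move 4 (U):
 8  7  9 11
12 10  2 14
 1 13  0  6
 4  3 15  5

After move 5 (U):
 8  7  9 11
12 10  0 14
 1 13  2  6
 4  3 15  5

After move 6 (U):
 8  7  0 11
12 10  9 14
 1 13  2  6
 4  3 15  5

Answer:  8  7  0 11
12 10  9 14
 1 13  2  6
 4  3 15  5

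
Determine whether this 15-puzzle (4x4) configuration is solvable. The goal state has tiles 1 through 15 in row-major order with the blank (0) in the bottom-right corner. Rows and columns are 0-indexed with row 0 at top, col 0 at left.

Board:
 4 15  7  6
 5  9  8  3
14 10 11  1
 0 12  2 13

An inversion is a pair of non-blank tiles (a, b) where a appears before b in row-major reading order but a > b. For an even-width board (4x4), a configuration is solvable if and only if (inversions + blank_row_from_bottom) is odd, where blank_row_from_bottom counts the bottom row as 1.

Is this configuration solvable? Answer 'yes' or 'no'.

Answer: yes

Derivation:
Inversions: 48
Blank is in row 3 (0-indexed from top), which is row 1 counting from the bottom (bottom = 1).
48 + 1 = 49, which is odd, so the puzzle is solvable.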